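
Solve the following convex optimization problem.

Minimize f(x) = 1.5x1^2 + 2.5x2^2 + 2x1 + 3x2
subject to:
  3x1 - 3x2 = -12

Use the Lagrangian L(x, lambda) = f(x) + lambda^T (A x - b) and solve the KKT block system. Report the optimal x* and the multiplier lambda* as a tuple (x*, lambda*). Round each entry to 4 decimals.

Form the Lagrangian:
  L(x, lambda) = (1/2) x^T Q x + c^T x + lambda^T (A x - b)
Stationarity (grad_x L = 0): Q x + c + A^T lambda = 0.
Primal feasibility: A x = b.

This gives the KKT block system:
  [ Q   A^T ] [ x     ]   [-c ]
  [ A    0  ] [ lambda ] = [ b ]

Solving the linear system:
  x*      = (-3.125, 0.875)
  lambda* = (2.4583)
  f(x*)   = 12.9375

x* = (-3.125, 0.875), lambda* = (2.4583)


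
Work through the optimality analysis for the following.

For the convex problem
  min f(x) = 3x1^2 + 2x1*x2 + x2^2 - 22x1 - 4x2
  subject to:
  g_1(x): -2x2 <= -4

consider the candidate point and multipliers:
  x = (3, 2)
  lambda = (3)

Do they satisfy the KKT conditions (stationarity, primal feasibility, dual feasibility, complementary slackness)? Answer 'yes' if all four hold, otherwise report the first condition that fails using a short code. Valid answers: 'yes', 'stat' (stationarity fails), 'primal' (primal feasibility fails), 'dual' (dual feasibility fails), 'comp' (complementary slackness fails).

Gradient of f: grad f(x) = Q x + c = (0, 6)
Constraint values g_i(x) = a_i^T x - b_i:
  g_1((3, 2)) = 0
Stationarity residual: grad f(x) + sum_i lambda_i a_i = (0, 0)
  -> stationarity OK
Primal feasibility (all g_i <= 0): OK
Dual feasibility (all lambda_i >= 0): OK
Complementary slackness (lambda_i * g_i(x) = 0 for all i): OK

Verdict: yes, KKT holds.

yes


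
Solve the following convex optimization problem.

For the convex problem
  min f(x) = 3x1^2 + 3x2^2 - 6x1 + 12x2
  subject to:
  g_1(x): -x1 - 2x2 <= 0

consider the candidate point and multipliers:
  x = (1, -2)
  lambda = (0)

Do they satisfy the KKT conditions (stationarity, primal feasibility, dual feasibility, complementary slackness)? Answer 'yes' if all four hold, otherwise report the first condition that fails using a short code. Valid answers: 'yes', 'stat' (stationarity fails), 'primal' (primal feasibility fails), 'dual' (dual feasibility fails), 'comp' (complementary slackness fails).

Gradient of f: grad f(x) = Q x + c = (0, 0)
Constraint values g_i(x) = a_i^T x - b_i:
  g_1((1, -2)) = 3
Stationarity residual: grad f(x) + sum_i lambda_i a_i = (0, 0)
  -> stationarity OK
Primal feasibility (all g_i <= 0): FAILS
Dual feasibility (all lambda_i >= 0): OK
Complementary slackness (lambda_i * g_i(x) = 0 for all i): OK

Verdict: the first failing condition is primal_feasibility -> primal.

primal


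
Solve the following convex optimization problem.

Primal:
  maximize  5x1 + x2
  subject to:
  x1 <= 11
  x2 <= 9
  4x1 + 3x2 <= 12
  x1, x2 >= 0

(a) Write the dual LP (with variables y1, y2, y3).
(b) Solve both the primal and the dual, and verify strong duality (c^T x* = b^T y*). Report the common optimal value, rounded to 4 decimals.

The standard primal-dual pair for 'max c^T x s.t. A x <= b, x >= 0' is:
  Dual:  min b^T y  s.t.  A^T y >= c,  y >= 0.

So the dual LP is:
  minimize  11y1 + 9y2 + 12y3
  subject to:
    y1 + 4y3 >= 5
    y2 + 3y3 >= 1
    y1, y2, y3 >= 0

Solving the primal: x* = (3, 0).
  primal value c^T x* = 15.
Solving the dual: y* = (0, 0, 1.25).
  dual value b^T y* = 15.
Strong duality: c^T x* = b^T y*. Confirmed.

15


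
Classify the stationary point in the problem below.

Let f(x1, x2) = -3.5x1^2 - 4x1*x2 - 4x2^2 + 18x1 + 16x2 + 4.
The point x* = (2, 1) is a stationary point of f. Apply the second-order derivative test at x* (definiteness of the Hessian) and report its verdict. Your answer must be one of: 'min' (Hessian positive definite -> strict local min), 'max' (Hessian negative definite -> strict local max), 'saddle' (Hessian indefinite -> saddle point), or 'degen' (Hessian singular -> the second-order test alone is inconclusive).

Compute the Hessian H = grad^2 f:
  H = [[-7, -4], [-4, -8]]
Verify stationarity: grad f(x*) = H x* + g = (0, 0).
Eigenvalues of H: -11.5311, -3.4689.
Both eigenvalues < 0, so H is negative definite -> x* is a strict local max.

max


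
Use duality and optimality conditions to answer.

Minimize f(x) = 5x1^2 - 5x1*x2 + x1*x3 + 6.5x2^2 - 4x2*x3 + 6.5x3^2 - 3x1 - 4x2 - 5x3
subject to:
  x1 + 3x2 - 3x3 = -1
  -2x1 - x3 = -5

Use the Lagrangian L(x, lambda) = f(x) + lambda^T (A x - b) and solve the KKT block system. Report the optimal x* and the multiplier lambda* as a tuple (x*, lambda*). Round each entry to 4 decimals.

Form the Lagrangian:
  L(x, lambda) = (1/2) x^T Q x + c^T x + lambda^T (A x - b)
Stationarity (grad_x L = 0): Q x + c + A^T lambda = 0.
Primal feasibility: A x = b.

This gives the KKT block system:
  [ Q   A^T ] [ x     ]   [-c ]
  [ A    0  ] [ lambda ] = [ b ]

Solving the linear system:
  x*      = (1.6515, 0.8132, 1.697)
  lambda* = (2.8248, 6.9855)
  f(x*)   = 10.53

x* = (1.6515, 0.8132, 1.697), lambda* = (2.8248, 6.9855)


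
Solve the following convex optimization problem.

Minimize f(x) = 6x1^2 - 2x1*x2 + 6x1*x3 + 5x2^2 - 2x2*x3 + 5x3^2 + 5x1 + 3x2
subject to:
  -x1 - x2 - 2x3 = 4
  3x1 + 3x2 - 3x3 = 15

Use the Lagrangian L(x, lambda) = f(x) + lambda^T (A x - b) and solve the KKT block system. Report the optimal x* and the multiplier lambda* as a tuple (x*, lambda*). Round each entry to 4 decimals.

Form the Lagrangian:
  L(x, lambda) = (1/2) x^T Q x + c^T x + lambda^T (A x - b)
Stationarity (grad_x L = 0): Q x + c + A^T lambda = 0.
Primal feasibility: A x = b.

This gives the KKT block system:
  [ Q   A^T ] [ x     ]   [-c ]
  [ A    0  ] [ lambda ] = [ b ]

Solving the linear system:
  x*      = (1.7692, 0.2308, -3)
  lambda* = (-4.0256, -3.9316)
  f(x*)   = 42.3077

x* = (1.7692, 0.2308, -3), lambda* = (-4.0256, -3.9316)


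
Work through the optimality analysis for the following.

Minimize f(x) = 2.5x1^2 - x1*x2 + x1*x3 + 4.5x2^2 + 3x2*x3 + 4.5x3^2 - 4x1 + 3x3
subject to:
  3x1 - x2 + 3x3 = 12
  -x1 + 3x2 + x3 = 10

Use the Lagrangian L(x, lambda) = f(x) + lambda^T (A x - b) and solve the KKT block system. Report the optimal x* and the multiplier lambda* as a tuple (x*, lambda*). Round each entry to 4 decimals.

Form the Lagrangian:
  L(x, lambda) = (1/2) x^T Q x + c^T x + lambda^T (A x - b)
Stationarity (grad_x L = 0): Q x + c + A^T lambda = 0.
Primal feasibility: A x = b.

This gives the KKT block system:
  [ Q   A^T ] [ x     ]   [-c ]
  [ A    0  ] [ lambda ] = [ b ]

Solving the linear system:
  x*      = (2.7692, 3.4615, 2.3846)
  lambda* = (-7.7308, -14.4231)
  f(x*)   = 116.5385

x* = (2.7692, 3.4615, 2.3846), lambda* = (-7.7308, -14.4231)


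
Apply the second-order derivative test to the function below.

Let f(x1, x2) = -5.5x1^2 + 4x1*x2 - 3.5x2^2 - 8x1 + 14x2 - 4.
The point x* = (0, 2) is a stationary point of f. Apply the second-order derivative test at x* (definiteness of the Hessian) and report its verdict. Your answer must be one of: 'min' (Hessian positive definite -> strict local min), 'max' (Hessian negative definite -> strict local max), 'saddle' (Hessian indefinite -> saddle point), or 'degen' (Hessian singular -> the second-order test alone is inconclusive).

Compute the Hessian H = grad^2 f:
  H = [[-11, 4], [4, -7]]
Verify stationarity: grad f(x*) = H x* + g = (0, 0).
Eigenvalues of H: -13.4721, -4.5279.
Both eigenvalues < 0, so H is negative definite -> x* is a strict local max.

max


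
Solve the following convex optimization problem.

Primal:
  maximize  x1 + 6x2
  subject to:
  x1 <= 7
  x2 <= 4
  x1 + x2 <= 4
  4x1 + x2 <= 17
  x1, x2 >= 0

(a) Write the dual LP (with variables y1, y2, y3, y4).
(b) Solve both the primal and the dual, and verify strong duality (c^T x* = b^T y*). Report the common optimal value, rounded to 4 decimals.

The standard primal-dual pair for 'max c^T x s.t. A x <= b, x >= 0' is:
  Dual:  min b^T y  s.t.  A^T y >= c,  y >= 0.

So the dual LP is:
  minimize  7y1 + 4y2 + 4y3 + 17y4
  subject to:
    y1 + y3 + 4y4 >= 1
    y2 + y3 + y4 >= 6
    y1, y2, y3, y4 >= 0

Solving the primal: x* = (0, 4).
  primal value c^T x* = 24.
Solving the dual: y* = (0, 5, 1, 0).
  dual value b^T y* = 24.
Strong duality: c^T x* = b^T y*. Confirmed.

24


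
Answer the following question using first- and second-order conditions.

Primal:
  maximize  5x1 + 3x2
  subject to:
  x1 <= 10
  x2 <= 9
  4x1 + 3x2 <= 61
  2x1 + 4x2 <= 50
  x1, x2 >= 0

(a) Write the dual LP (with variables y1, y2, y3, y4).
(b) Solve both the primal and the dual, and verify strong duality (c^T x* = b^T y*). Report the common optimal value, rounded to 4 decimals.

The standard primal-dual pair for 'max c^T x s.t. A x <= b, x >= 0' is:
  Dual:  min b^T y  s.t.  A^T y >= c,  y >= 0.

So the dual LP is:
  minimize  10y1 + 9y2 + 61y3 + 50y4
  subject to:
    y1 + 4y3 + 2y4 >= 5
    y2 + 3y3 + 4y4 >= 3
    y1, y2, y3, y4 >= 0

Solving the primal: x* = (10, 7).
  primal value c^T x* = 71.
Solving the dual: y* = (1, 0, 1, 0).
  dual value b^T y* = 71.
Strong duality: c^T x* = b^T y*. Confirmed.

71


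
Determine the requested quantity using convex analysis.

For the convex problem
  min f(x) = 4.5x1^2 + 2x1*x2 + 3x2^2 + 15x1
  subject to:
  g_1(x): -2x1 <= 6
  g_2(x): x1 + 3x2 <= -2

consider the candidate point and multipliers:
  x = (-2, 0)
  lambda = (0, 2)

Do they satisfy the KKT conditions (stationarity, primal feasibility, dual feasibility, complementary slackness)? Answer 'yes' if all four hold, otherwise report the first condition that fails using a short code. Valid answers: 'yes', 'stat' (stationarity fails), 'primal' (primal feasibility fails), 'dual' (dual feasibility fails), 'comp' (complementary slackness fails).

Gradient of f: grad f(x) = Q x + c = (-3, -4)
Constraint values g_i(x) = a_i^T x - b_i:
  g_1((-2, 0)) = -2
  g_2((-2, 0)) = 0
Stationarity residual: grad f(x) + sum_i lambda_i a_i = (-1, 2)
  -> stationarity FAILS
Primal feasibility (all g_i <= 0): OK
Dual feasibility (all lambda_i >= 0): OK
Complementary slackness (lambda_i * g_i(x) = 0 for all i): OK

Verdict: the first failing condition is stationarity -> stat.

stat


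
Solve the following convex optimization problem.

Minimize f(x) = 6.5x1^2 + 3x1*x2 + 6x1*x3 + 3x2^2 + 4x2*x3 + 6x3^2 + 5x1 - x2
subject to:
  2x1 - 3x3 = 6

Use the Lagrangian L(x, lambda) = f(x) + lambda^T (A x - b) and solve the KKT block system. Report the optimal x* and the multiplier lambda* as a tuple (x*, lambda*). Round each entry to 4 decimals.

Form the Lagrangian:
  L(x, lambda) = (1/2) x^T Q x + c^T x + lambda^T (A x - b)
Stationarity (grad_x L = 0): Q x + c + A^T lambda = 0.
Primal feasibility: A x = b.

This gives the KKT block system:
  [ Q   A^T ] [ x     ]   [-c ]
  [ A    0  ] [ lambda ] = [ b ]

Solving the linear system:
  x*      = (0.6911, 0.8473, -1.5393)
  lambda* = (-3.6452)
  f(x*)   = 12.2396

x* = (0.6911, 0.8473, -1.5393), lambda* = (-3.6452)


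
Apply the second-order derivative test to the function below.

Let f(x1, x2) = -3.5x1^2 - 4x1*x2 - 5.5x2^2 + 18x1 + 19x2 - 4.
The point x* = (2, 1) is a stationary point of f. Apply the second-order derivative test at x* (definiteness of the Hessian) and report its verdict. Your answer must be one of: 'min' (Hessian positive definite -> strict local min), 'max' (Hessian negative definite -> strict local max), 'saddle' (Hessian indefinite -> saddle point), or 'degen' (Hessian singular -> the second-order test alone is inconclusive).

Compute the Hessian H = grad^2 f:
  H = [[-7, -4], [-4, -11]]
Verify stationarity: grad f(x*) = H x* + g = (0, 0).
Eigenvalues of H: -13.4721, -4.5279.
Both eigenvalues < 0, so H is negative definite -> x* is a strict local max.

max


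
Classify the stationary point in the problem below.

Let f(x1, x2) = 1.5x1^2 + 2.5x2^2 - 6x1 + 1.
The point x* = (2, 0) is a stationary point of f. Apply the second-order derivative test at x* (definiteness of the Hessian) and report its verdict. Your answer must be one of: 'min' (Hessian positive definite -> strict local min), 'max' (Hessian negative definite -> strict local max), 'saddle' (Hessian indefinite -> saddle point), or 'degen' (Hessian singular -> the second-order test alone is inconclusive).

Compute the Hessian H = grad^2 f:
  H = [[3, 0], [0, 5]]
Verify stationarity: grad f(x*) = H x* + g = (0, 0).
Eigenvalues of H: 3, 5.
Both eigenvalues > 0, so H is positive definite -> x* is a strict local min.

min


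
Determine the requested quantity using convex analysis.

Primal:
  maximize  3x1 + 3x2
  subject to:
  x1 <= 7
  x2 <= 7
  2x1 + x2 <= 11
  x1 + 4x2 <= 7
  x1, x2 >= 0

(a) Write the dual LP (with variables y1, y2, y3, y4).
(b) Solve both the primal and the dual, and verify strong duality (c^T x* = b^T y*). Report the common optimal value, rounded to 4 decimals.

The standard primal-dual pair for 'max c^T x s.t. A x <= b, x >= 0' is:
  Dual:  min b^T y  s.t.  A^T y >= c,  y >= 0.

So the dual LP is:
  minimize  7y1 + 7y2 + 11y3 + 7y4
  subject to:
    y1 + 2y3 + y4 >= 3
    y2 + y3 + 4y4 >= 3
    y1, y2, y3, y4 >= 0

Solving the primal: x* = (5.2857, 0.4286).
  primal value c^T x* = 17.1429.
Solving the dual: y* = (0, 0, 1.2857, 0.4286).
  dual value b^T y* = 17.1429.
Strong duality: c^T x* = b^T y*. Confirmed.

17.1429


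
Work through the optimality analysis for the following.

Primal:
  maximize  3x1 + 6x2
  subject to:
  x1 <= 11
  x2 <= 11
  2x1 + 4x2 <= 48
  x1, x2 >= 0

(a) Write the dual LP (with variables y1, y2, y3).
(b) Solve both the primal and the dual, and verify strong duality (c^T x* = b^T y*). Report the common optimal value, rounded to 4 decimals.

The standard primal-dual pair for 'max c^T x s.t. A x <= b, x >= 0' is:
  Dual:  min b^T y  s.t.  A^T y >= c,  y >= 0.

So the dual LP is:
  minimize  11y1 + 11y2 + 48y3
  subject to:
    y1 + 2y3 >= 3
    y2 + 4y3 >= 6
    y1, y2, y3 >= 0

Solving the primal: x* = (2, 11).
  primal value c^T x* = 72.
Solving the dual: y* = (0, 0, 1.5).
  dual value b^T y* = 72.
Strong duality: c^T x* = b^T y*. Confirmed.

72


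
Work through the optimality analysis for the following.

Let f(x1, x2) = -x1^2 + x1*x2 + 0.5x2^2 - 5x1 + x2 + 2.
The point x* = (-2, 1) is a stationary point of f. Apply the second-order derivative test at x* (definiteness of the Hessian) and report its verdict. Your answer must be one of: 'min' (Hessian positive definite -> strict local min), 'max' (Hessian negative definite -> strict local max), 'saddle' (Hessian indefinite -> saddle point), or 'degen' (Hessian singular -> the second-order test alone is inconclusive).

Compute the Hessian H = grad^2 f:
  H = [[-2, 1], [1, 1]]
Verify stationarity: grad f(x*) = H x* + g = (0, 0).
Eigenvalues of H: -2.3028, 1.3028.
Eigenvalues have mixed signs, so H is indefinite -> x* is a saddle point.

saddle


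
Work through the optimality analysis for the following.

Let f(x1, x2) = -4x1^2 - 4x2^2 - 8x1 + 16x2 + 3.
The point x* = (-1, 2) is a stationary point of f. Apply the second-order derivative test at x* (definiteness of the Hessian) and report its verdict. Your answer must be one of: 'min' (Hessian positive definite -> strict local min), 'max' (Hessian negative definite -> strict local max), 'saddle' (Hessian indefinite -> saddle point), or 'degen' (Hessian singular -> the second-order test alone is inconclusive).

Compute the Hessian H = grad^2 f:
  H = [[-8, 0], [0, -8]]
Verify stationarity: grad f(x*) = H x* + g = (0, 0).
Eigenvalues of H: -8, -8.
Both eigenvalues < 0, so H is negative definite -> x* is a strict local max.

max


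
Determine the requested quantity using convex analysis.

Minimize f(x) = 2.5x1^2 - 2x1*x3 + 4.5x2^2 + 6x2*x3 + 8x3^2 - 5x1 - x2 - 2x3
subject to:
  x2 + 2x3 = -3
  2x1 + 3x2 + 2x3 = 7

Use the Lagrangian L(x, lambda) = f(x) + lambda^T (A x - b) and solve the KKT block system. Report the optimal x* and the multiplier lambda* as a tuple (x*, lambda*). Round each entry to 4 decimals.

Form the Lagrangian:
  L(x, lambda) = (1/2) x^T Q x + c^T x + lambda^T (A x - b)
Stationarity (grad_x L = 0): Q x + c + A^T lambda = 0.
Primal feasibility: A x = b.

This gives the KKT block system:
  [ Q   A^T ] [ x     ]   [-c ]
  [ A    0  ] [ lambda ] = [ b ]

Solving the linear system:
  x*      = (3.5, 1.5, -2.25)
  lambda* = (26.5, -8.5)
  f(x*)   = 62.25

x* = (3.5, 1.5, -2.25), lambda* = (26.5, -8.5)


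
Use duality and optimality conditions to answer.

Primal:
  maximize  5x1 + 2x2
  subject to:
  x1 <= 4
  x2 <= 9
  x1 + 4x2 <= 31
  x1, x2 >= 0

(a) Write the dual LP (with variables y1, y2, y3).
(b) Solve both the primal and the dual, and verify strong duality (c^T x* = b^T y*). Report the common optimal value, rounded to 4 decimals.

The standard primal-dual pair for 'max c^T x s.t. A x <= b, x >= 0' is:
  Dual:  min b^T y  s.t.  A^T y >= c,  y >= 0.

So the dual LP is:
  minimize  4y1 + 9y2 + 31y3
  subject to:
    y1 + y3 >= 5
    y2 + 4y3 >= 2
    y1, y2, y3 >= 0

Solving the primal: x* = (4, 6.75).
  primal value c^T x* = 33.5.
Solving the dual: y* = (4.5, 0, 0.5).
  dual value b^T y* = 33.5.
Strong duality: c^T x* = b^T y*. Confirmed.

33.5


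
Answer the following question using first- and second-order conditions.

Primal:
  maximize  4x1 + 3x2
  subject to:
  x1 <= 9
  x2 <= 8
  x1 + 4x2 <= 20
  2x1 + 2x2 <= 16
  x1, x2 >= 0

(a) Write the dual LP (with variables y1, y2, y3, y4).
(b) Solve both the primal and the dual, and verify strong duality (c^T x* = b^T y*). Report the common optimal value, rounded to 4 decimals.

The standard primal-dual pair for 'max c^T x s.t. A x <= b, x >= 0' is:
  Dual:  min b^T y  s.t.  A^T y >= c,  y >= 0.

So the dual LP is:
  minimize  9y1 + 8y2 + 20y3 + 16y4
  subject to:
    y1 + y3 + 2y4 >= 4
    y2 + 4y3 + 2y4 >= 3
    y1, y2, y3, y4 >= 0

Solving the primal: x* = (8, 0).
  primal value c^T x* = 32.
Solving the dual: y* = (0, 0, 0, 2).
  dual value b^T y* = 32.
Strong duality: c^T x* = b^T y*. Confirmed.

32


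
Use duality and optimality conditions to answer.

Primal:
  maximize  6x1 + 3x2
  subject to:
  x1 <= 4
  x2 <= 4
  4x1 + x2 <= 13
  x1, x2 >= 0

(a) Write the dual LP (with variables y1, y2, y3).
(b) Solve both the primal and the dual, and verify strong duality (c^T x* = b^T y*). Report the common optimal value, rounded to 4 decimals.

The standard primal-dual pair for 'max c^T x s.t. A x <= b, x >= 0' is:
  Dual:  min b^T y  s.t.  A^T y >= c,  y >= 0.

So the dual LP is:
  minimize  4y1 + 4y2 + 13y3
  subject to:
    y1 + 4y3 >= 6
    y2 + y3 >= 3
    y1, y2, y3 >= 0

Solving the primal: x* = (2.25, 4).
  primal value c^T x* = 25.5.
Solving the dual: y* = (0, 1.5, 1.5).
  dual value b^T y* = 25.5.
Strong duality: c^T x* = b^T y*. Confirmed.

25.5


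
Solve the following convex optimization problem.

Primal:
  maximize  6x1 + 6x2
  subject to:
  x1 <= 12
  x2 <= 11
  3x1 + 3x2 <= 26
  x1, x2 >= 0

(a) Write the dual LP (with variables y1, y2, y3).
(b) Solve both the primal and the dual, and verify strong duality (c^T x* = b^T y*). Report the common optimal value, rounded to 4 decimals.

The standard primal-dual pair for 'max c^T x s.t. A x <= b, x >= 0' is:
  Dual:  min b^T y  s.t.  A^T y >= c,  y >= 0.

So the dual LP is:
  minimize  12y1 + 11y2 + 26y3
  subject to:
    y1 + 3y3 >= 6
    y2 + 3y3 >= 6
    y1, y2, y3 >= 0

Solving the primal: x* = (8.6667, 0).
  primal value c^T x* = 52.
Solving the dual: y* = (0, 0, 2).
  dual value b^T y* = 52.
Strong duality: c^T x* = b^T y*. Confirmed.

52


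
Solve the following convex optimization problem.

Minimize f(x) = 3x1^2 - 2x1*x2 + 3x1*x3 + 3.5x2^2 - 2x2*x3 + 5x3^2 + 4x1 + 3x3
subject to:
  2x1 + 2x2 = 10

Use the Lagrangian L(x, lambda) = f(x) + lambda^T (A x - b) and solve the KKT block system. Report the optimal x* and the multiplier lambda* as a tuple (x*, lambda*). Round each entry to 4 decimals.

Form the Lagrangian:
  L(x, lambda) = (1/2) x^T Q x + c^T x + lambda^T (A x - b)
Stationarity (grad_x L = 0): Q x + c + A^T lambda = 0.
Primal feasibility: A x = b.

This gives the KKT block system:
  [ Q   A^T ] [ x     ]   [-c ]
  [ A    0  ] [ lambda ] = [ b ]

Solving the linear system:
  x*      = (2.5862, 2.4138, -0.5931)
  lambda* = (-6.4552)
  f(x*)   = 36.5586

x* = (2.5862, 2.4138, -0.5931), lambda* = (-6.4552)


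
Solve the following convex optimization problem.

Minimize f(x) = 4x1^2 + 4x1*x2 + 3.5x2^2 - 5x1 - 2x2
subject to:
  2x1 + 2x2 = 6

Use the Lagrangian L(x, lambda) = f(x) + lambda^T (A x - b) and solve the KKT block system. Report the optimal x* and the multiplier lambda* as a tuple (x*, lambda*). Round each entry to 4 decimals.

Form the Lagrangian:
  L(x, lambda) = (1/2) x^T Q x + c^T x + lambda^T (A x - b)
Stationarity (grad_x L = 0): Q x + c + A^T lambda = 0.
Primal feasibility: A x = b.

This gives the KKT block system:
  [ Q   A^T ] [ x     ]   [-c ]
  [ A    0  ] [ lambda ] = [ b ]

Solving the linear system:
  x*      = (1.7143, 1.2857)
  lambda* = (-6.9286)
  f(x*)   = 15.2143

x* = (1.7143, 1.2857), lambda* = (-6.9286)


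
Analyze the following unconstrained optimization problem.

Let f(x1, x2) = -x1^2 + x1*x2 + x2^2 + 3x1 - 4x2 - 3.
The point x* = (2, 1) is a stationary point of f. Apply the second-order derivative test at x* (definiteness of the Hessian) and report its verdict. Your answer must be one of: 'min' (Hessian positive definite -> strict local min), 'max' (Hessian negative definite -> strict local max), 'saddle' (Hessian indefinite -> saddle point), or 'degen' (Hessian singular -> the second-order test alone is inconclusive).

Compute the Hessian H = grad^2 f:
  H = [[-2, 1], [1, 2]]
Verify stationarity: grad f(x*) = H x* + g = (0, 0).
Eigenvalues of H: -2.2361, 2.2361.
Eigenvalues have mixed signs, so H is indefinite -> x* is a saddle point.

saddle


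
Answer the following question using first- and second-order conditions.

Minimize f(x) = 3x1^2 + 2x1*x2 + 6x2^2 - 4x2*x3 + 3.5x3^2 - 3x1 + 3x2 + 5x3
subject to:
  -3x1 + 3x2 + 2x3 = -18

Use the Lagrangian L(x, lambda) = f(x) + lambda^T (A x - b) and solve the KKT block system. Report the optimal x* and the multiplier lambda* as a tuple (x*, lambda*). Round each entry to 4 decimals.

Form the Lagrangian:
  L(x, lambda) = (1/2) x^T Q x + c^T x + lambda^T (A x - b)
Stationarity (grad_x L = 0): Q x + c + A^T lambda = 0.
Primal feasibility: A x = b.

This gives the KKT block system:
  [ Q   A^T ] [ x     ]   [-c ]
  [ A    0  ] [ lambda ] = [ b ]

Solving the linear system:
  x*      = (2.295, -2.0295, -2.5132)
  lambda* = (2.2371)
  f(x*)   = 7.3641

x* = (2.295, -2.0295, -2.5132), lambda* = (2.2371)


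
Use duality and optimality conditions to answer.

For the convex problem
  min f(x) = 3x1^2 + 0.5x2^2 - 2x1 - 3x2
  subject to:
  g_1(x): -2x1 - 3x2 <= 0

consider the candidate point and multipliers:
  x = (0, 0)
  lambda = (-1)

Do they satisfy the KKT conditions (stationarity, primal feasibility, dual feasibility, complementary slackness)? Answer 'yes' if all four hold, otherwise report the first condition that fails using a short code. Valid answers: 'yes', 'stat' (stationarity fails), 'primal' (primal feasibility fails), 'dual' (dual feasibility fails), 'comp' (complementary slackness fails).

Gradient of f: grad f(x) = Q x + c = (-2, -3)
Constraint values g_i(x) = a_i^T x - b_i:
  g_1((0, 0)) = 0
Stationarity residual: grad f(x) + sum_i lambda_i a_i = (0, 0)
  -> stationarity OK
Primal feasibility (all g_i <= 0): OK
Dual feasibility (all lambda_i >= 0): FAILS
Complementary slackness (lambda_i * g_i(x) = 0 for all i): OK

Verdict: the first failing condition is dual_feasibility -> dual.

dual


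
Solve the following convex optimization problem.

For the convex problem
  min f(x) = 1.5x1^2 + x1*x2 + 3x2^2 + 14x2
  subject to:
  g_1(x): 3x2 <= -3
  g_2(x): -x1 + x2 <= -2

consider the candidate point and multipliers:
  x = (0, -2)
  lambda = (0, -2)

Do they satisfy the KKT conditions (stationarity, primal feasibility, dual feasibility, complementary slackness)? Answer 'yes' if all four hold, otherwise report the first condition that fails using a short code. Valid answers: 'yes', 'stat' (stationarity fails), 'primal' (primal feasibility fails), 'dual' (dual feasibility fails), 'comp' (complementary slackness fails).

Gradient of f: grad f(x) = Q x + c = (-2, 2)
Constraint values g_i(x) = a_i^T x - b_i:
  g_1((0, -2)) = -3
  g_2((0, -2)) = 0
Stationarity residual: grad f(x) + sum_i lambda_i a_i = (0, 0)
  -> stationarity OK
Primal feasibility (all g_i <= 0): OK
Dual feasibility (all lambda_i >= 0): FAILS
Complementary slackness (lambda_i * g_i(x) = 0 for all i): OK

Verdict: the first failing condition is dual_feasibility -> dual.

dual


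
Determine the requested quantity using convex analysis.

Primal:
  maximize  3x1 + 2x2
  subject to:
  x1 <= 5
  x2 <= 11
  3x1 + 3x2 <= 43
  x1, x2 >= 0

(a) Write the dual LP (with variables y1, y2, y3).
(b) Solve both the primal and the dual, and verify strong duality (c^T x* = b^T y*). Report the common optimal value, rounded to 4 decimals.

The standard primal-dual pair for 'max c^T x s.t. A x <= b, x >= 0' is:
  Dual:  min b^T y  s.t.  A^T y >= c,  y >= 0.

So the dual LP is:
  minimize  5y1 + 11y2 + 43y3
  subject to:
    y1 + 3y3 >= 3
    y2 + 3y3 >= 2
    y1, y2, y3 >= 0

Solving the primal: x* = (5, 9.3333).
  primal value c^T x* = 33.6667.
Solving the dual: y* = (1, 0, 0.6667).
  dual value b^T y* = 33.6667.
Strong duality: c^T x* = b^T y*. Confirmed.

33.6667


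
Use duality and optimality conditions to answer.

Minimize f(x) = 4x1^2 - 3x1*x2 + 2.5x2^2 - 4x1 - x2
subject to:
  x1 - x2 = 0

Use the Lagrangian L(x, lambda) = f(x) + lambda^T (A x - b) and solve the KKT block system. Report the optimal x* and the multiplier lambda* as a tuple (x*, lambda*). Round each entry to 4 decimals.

Form the Lagrangian:
  L(x, lambda) = (1/2) x^T Q x + c^T x + lambda^T (A x - b)
Stationarity (grad_x L = 0): Q x + c + A^T lambda = 0.
Primal feasibility: A x = b.

This gives the KKT block system:
  [ Q   A^T ] [ x     ]   [-c ]
  [ A    0  ] [ lambda ] = [ b ]

Solving the linear system:
  x*      = (0.7143, 0.7143)
  lambda* = (0.4286)
  f(x*)   = -1.7857

x* = (0.7143, 0.7143), lambda* = (0.4286)


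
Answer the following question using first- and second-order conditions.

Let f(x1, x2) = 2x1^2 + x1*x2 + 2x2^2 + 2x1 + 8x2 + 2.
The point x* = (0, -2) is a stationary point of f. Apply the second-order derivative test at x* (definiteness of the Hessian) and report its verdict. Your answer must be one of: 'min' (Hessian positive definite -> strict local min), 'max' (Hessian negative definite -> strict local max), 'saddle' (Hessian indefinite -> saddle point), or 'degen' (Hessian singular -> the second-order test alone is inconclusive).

Compute the Hessian H = grad^2 f:
  H = [[4, 1], [1, 4]]
Verify stationarity: grad f(x*) = H x* + g = (0, 0).
Eigenvalues of H: 3, 5.
Both eigenvalues > 0, so H is positive definite -> x* is a strict local min.

min


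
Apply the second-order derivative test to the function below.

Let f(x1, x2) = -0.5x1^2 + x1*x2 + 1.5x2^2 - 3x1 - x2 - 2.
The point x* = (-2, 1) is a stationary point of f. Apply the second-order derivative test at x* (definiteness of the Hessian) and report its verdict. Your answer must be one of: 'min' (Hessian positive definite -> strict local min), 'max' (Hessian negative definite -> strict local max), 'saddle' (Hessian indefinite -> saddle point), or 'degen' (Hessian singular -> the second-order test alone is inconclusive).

Compute the Hessian H = grad^2 f:
  H = [[-1, 1], [1, 3]]
Verify stationarity: grad f(x*) = H x* + g = (0, 0).
Eigenvalues of H: -1.2361, 3.2361.
Eigenvalues have mixed signs, so H is indefinite -> x* is a saddle point.

saddle


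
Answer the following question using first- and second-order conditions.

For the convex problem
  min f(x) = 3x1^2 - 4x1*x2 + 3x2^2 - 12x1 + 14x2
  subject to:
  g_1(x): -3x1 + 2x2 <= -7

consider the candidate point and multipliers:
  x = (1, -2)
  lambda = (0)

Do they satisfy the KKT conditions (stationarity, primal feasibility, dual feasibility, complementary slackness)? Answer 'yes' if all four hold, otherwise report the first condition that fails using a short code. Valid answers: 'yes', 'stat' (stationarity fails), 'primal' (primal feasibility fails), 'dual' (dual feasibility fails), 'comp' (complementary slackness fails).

Gradient of f: grad f(x) = Q x + c = (2, -2)
Constraint values g_i(x) = a_i^T x - b_i:
  g_1((1, -2)) = 0
Stationarity residual: grad f(x) + sum_i lambda_i a_i = (2, -2)
  -> stationarity FAILS
Primal feasibility (all g_i <= 0): OK
Dual feasibility (all lambda_i >= 0): OK
Complementary slackness (lambda_i * g_i(x) = 0 for all i): OK

Verdict: the first failing condition is stationarity -> stat.

stat


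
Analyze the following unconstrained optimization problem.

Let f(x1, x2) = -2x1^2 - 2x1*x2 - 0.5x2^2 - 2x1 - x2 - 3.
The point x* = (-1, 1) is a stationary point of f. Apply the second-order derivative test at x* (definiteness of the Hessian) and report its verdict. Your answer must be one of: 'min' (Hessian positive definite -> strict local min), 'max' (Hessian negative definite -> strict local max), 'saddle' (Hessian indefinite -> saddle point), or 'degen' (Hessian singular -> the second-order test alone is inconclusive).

Compute the Hessian H = grad^2 f:
  H = [[-4, -2], [-2, -1]]
Verify stationarity: grad f(x*) = H x* + g = (0, 0).
Eigenvalues of H: -5, 0.
H has a zero eigenvalue (singular; negative semidefinite but not definite), so H is neither positive definite, negative definite, nor indefinite. The second-order test alone is inconclusive -> degen.
(Indeed, f is constant along the null direction of H through x*, so x* is not a strict local extremum.)

degen


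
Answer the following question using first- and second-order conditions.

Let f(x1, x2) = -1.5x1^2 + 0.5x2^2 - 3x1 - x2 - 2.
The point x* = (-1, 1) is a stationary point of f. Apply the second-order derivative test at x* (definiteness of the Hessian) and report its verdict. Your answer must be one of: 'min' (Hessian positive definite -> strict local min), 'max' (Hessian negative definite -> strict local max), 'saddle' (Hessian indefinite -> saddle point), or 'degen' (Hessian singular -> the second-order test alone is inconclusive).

Compute the Hessian H = grad^2 f:
  H = [[-3, 0], [0, 1]]
Verify stationarity: grad f(x*) = H x* + g = (0, 0).
Eigenvalues of H: -3, 1.
Eigenvalues have mixed signs, so H is indefinite -> x* is a saddle point.

saddle


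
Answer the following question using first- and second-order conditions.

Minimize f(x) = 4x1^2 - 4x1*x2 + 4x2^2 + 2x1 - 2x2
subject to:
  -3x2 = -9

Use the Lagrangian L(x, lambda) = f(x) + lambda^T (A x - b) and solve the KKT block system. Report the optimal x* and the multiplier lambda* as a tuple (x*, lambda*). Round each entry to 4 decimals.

Form the Lagrangian:
  L(x, lambda) = (1/2) x^T Q x + c^T x + lambda^T (A x - b)
Stationarity (grad_x L = 0): Q x + c + A^T lambda = 0.
Primal feasibility: A x = b.

This gives the KKT block system:
  [ Q   A^T ] [ x     ]   [-c ]
  [ A    0  ] [ lambda ] = [ b ]

Solving the linear system:
  x*      = (1.25, 3)
  lambda* = (5.6667)
  f(x*)   = 23.75

x* = (1.25, 3), lambda* = (5.6667)


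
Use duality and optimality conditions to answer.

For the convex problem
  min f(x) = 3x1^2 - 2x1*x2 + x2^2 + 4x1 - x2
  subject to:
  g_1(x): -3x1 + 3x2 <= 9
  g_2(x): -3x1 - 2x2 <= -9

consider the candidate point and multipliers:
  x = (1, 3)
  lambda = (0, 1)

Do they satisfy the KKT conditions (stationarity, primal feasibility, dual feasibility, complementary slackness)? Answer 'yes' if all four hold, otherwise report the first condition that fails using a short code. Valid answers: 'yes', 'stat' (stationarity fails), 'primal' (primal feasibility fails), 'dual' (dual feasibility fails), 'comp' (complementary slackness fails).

Gradient of f: grad f(x) = Q x + c = (4, 3)
Constraint values g_i(x) = a_i^T x - b_i:
  g_1((1, 3)) = -3
  g_2((1, 3)) = 0
Stationarity residual: grad f(x) + sum_i lambda_i a_i = (1, 1)
  -> stationarity FAILS
Primal feasibility (all g_i <= 0): OK
Dual feasibility (all lambda_i >= 0): OK
Complementary slackness (lambda_i * g_i(x) = 0 for all i): OK

Verdict: the first failing condition is stationarity -> stat.

stat


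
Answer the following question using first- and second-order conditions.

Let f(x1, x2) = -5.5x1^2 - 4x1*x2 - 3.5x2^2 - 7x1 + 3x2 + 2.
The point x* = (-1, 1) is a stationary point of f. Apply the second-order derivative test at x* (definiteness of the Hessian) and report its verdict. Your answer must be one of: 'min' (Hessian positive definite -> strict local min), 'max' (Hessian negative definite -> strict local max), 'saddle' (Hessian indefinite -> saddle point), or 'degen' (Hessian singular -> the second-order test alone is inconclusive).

Compute the Hessian H = grad^2 f:
  H = [[-11, -4], [-4, -7]]
Verify stationarity: grad f(x*) = H x* + g = (0, 0).
Eigenvalues of H: -13.4721, -4.5279.
Both eigenvalues < 0, so H is negative definite -> x* is a strict local max.

max


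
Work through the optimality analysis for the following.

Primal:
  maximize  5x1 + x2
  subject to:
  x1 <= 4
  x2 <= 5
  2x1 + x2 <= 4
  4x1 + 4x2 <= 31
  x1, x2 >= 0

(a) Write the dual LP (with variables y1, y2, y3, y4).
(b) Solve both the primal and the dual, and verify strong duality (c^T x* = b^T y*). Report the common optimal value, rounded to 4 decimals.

The standard primal-dual pair for 'max c^T x s.t. A x <= b, x >= 0' is:
  Dual:  min b^T y  s.t.  A^T y >= c,  y >= 0.

So the dual LP is:
  minimize  4y1 + 5y2 + 4y3 + 31y4
  subject to:
    y1 + 2y3 + 4y4 >= 5
    y2 + y3 + 4y4 >= 1
    y1, y2, y3, y4 >= 0

Solving the primal: x* = (2, 0).
  primal value c^T x* = 10.
Solving the dual: y* = (0, 0, 2.5, 0).
  dual value b^T y* = 10.
Strong duality: c^T x* = b^T y*. Confirmed.

10


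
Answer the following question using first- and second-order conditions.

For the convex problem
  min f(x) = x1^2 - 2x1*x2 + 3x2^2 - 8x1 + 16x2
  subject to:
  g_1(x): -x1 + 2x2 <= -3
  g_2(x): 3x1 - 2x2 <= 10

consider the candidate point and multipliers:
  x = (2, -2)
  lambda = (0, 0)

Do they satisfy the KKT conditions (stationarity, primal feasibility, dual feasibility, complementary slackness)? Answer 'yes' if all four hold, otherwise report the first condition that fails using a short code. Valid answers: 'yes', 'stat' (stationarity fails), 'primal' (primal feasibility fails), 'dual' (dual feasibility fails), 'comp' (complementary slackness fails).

Gradient of f: grad f(x) = Q x + c = (0, 0)
Constraint values g_i(x) = a_i^T x - b_i:
  g_1((2, -2)) = -3
  g_2((2, -2)) = 0
Stationarity residual: grad f(x) + sum_i lambda_i a_i = (0, 0)
  -> stationarity OK
Primal feasibility (all g_i <= 0): OK
Dual feasibility (all lambda_i >= 0): OK
Complementary slackness (lambda_i * g_i(x) = 0 for all i): OK

Verdict: yes, KKT holds.

yes


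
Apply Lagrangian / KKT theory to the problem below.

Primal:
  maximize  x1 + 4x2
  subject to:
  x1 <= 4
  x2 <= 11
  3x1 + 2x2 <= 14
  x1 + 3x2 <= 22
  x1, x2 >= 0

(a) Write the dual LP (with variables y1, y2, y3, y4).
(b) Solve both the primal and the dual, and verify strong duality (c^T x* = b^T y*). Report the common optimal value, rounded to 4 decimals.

The standard primal-dual pair for 'max c^T x s.t. A x <= b, x >= 0' is:
  Dual:  min b^T y  s.t.  A^T y >= c,  y >= 0.

So the dual LP is:
  minimize  4y1 + 11y2 + 14y3 + 22y4
  subject to:
    y1 + 3y3 + y4 >= 1
    y2 + 2y3 + 3y4 >= 4
    y1, y2, y3, y4 >= 0

Solving the primal: x* = (0, 7).
  primal value c^T x* = 28.
Solving the dual: y* = (0, 0, 2, 0).
  dual value b^T y* = 28.
Strong duality: c^T x* = b^T y*. Confirmed.

28


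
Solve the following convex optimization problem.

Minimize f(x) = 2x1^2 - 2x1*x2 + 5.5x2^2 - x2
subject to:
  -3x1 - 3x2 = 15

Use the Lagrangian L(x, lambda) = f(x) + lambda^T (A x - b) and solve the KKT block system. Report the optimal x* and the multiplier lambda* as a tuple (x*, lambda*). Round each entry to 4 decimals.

Form the Lagrangian:
  L(x, lambda) = (1/2) x^T Q x + c^T x + lambda^T (A x - b)
Stationarity (grad_x L = 0): Q x + c + A^T lambda = 0.
Primal feasibility: A x = b.

This gives the KKT block system:
  [ Q   A^T ] [ x     ]   [-c ]
  [ A    0  ] [ lambda ] = [ b ]

Solving the linear system:
  x*      = (-3.4737, -1.5263)
  lambda* = (-3.614)
  f(x*)   = 27.8684

x* = (-3.4737, -1.5263), lambda* = (-3.614)


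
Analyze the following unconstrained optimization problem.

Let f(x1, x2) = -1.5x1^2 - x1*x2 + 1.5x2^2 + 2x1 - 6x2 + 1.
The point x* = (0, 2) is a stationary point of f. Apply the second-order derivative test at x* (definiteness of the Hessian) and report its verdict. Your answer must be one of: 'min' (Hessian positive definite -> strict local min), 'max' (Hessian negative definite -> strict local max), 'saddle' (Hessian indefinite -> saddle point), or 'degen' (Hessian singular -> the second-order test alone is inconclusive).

Compute the Hessian H = grad^2 f:
  H = [[-3, -1], [-1, 3]]
Verify stationarity: grad f(x*) = H x* + g = (0, 0).
Eigenvalues of H: -3.1623, 3.1623.
Eigenvalues have mixed signs, so H is indefinite -> x* is a saddle point.

saddle


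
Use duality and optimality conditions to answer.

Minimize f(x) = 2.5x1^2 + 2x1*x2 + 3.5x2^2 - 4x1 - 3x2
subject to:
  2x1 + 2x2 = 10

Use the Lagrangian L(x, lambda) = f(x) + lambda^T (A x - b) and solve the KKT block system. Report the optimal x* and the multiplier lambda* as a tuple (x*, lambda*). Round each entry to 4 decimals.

Form the Lagrangian:
  L(x, lambda) = (1/2) x^T Q x + c^T x + lambda^T (A x - b)
Stationarity (grad_x L = 0): Q x + c + A^T lambda = 0.
Primal feasibility: A x = b.

This gives the KKT block system:
  [ Q   A^T ] [ x     ]   [-c ]
  [ A    0  ] [ lambda ] = [ b ]

Solving the linear system:
  x*      = (3.25, 1.75)
  lambda* = (-7.875)
  f(x*)   = 30.25

x* = (3.25, 1.75), lambda* = (-7.875)


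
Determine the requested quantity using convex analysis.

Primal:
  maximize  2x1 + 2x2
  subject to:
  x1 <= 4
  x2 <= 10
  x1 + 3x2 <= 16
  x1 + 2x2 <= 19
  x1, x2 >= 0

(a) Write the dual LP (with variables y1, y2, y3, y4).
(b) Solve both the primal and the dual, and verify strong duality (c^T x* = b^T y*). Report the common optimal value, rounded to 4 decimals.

The standard primal-dual pair for 'max c^T x s.t. A x <= b, x >= 0' is:
  Dual:  min b^T y  s.t.  A^T y >= c,  y >= 0.

So the dual LP is:
  minimize  4y1 + 10y2 + 16y3 + 19y4
  subject to:
    y1 + y3 + y4 >= 2
    y2 + 3y3 + 2y4 >= 2
    y1, y2, y3, y4 >= 0

Solving the primal: x* = (4, 4).
  primal value c^T x* = 16.
Solving the dual: y* = (1.3333, 0, 0.6667, 0).
  dual value b^T y* = 16.
Strong duality: c^T x* = b^T y*. Confirmed.

16


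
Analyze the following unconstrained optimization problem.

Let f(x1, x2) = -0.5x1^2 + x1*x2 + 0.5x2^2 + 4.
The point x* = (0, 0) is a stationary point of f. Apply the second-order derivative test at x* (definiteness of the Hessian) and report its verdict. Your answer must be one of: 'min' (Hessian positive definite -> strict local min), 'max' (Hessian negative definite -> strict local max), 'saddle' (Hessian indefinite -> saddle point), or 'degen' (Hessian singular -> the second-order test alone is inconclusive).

Compute the Hessian H = grad^2 f:
  H = [[-1, 1], [1, 1]]
Verify stationarity: grad f(x*) = H x* + g = (0, 0).
Eigenvalues of H: -1.4142, 1.4142.
Eigenvalues have mixed signs, so H is indefinite -> x* is a saddle point.

saddle


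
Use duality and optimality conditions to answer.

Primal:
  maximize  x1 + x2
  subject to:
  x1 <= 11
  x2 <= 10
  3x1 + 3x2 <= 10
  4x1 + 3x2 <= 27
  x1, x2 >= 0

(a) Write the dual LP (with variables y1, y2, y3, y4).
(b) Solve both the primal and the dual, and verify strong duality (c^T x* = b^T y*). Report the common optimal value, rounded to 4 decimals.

The standard primal-dual pair for 'max c^T x s.t. A x <= b, x >= 0' is:
  Dual:  min b^T y  s.t.  A^T y >= c,  y >= 0.

So the dual LP is:
  minimize  11y1 + 10y2 + 10y3 + 27y4
  subject to:
    y1 + 3y3 + 4y4 >= 1
    y2 + 3y3 + 3y4 >= 1
    y1, y2, y3, y4 >= 0

Solving the primal: x* = (3.3333, 0).
  primal value c^T x* = 3.3333.
Solving the dual: y* = (0, 0, 0.3333, 0).
  dual value b^T y* = 3.3333.
Strong duality: c^T x* = b^T y*. Confirmed.

3.3333
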